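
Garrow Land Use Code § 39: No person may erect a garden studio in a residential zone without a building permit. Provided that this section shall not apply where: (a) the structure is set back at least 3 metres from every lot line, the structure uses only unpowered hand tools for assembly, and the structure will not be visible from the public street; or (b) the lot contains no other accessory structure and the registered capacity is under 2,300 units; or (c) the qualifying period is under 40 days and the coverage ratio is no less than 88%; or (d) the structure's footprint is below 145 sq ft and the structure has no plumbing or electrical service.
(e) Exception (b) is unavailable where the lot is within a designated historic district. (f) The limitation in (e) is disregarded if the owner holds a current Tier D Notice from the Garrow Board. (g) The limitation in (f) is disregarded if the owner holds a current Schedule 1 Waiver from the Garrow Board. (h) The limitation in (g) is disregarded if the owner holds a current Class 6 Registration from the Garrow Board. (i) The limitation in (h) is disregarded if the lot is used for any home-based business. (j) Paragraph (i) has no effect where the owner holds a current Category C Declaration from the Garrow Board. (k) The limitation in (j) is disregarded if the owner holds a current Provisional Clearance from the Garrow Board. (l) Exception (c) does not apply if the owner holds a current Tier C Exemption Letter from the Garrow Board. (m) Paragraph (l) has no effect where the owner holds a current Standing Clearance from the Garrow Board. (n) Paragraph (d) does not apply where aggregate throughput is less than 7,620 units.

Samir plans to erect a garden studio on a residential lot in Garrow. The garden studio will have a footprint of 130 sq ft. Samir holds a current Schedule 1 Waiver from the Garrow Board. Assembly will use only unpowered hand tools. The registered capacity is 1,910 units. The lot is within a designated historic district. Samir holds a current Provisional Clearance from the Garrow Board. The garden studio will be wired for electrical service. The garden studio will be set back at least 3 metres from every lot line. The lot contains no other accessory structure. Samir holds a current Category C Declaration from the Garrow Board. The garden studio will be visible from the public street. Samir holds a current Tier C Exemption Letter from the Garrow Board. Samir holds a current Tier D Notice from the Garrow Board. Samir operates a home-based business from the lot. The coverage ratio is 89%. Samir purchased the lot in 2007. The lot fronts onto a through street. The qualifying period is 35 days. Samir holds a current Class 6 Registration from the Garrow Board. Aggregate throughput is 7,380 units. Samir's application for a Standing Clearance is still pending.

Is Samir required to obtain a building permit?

Yes — Samir must obtain a building permit.

Exception (a) does not apply: the structure will be visible from the street.
All of (b)'s requirements are met (the lot has no other accessory structure; the registered capacity is 1,910 units, under the 2,300 units limit). Turning to paragraphs (e)–(k): (e) is triggered — the lot is in a historic district. (f) would limit (e) — a current Tier D Notice is held — but (g) sets (f) aside: (g) operates against (f): a current Schedule 1 Waiver is held. (h) is engaged (a current Class 6 Registration is held), but is overridden by (i): (i) operates against (h): a home-based business operates on the lot. (j) is triggered (a current Category C Declaration is held), but is set aside by (k): (k) operates against (j): a current Provisional Clearance is held. (b) is therefore removed.
Exception (c): the qualifying period is 35 days, under the 40 days limit; the coverage ratio is 89%, meeting the 88% threshold — every condition holds. However, paragraphs (l)–(m) must be considered: (l) operates against (c): a current Tier C Exemption Letter is held. (m), which would lift (l), does not operate here — the Standing Clearance is not current. Exception (c) does not apply.
Exception (d) requires that the structure has no plumbing or electrical service; but electrical service is planned, so (d) is unavailable.
None of the exceptions is available; § 39 applies in full.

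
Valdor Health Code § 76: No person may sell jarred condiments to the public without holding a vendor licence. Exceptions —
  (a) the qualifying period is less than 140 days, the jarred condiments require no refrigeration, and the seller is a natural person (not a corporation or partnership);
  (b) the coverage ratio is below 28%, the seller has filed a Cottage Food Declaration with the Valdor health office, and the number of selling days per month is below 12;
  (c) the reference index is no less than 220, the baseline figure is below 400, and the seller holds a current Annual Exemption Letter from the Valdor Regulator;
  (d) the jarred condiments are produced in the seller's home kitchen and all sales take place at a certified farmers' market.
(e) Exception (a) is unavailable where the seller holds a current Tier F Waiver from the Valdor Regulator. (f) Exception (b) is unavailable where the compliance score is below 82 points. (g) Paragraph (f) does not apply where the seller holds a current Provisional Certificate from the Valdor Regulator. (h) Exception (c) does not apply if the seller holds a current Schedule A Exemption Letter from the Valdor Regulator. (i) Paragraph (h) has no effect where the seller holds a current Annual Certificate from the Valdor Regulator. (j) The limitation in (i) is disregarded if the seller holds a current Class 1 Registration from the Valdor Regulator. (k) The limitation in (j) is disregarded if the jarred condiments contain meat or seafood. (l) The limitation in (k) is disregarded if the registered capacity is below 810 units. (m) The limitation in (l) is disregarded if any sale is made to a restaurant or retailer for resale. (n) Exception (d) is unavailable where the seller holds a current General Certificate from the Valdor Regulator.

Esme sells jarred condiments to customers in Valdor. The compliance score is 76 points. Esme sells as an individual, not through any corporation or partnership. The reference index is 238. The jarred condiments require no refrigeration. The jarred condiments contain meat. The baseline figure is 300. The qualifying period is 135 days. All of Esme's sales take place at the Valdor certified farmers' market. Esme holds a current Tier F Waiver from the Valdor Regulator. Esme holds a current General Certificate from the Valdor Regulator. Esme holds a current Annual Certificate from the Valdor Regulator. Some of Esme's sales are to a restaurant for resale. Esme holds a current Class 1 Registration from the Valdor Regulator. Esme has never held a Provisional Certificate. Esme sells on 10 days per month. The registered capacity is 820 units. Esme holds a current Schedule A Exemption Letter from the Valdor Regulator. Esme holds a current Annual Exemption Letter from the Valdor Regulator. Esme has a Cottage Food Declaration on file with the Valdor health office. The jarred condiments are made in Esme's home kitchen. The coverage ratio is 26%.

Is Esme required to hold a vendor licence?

All of (a)'s requirements are met (the qualifying period is 135 days, less than the 140 days limit; the jarred condiments are shelf-stable; the seller is a natural person). However, paragraph (e) must be considered: (e) applies — a current Tier F Waiver is held. (a) is therefore removed.
Exception (b): the coverage ratio is 26%, below the 28% limit; a Cottage Food Declaration is on file; the number of selling days per month is 10, below the 12 limit — every condition holds. Turning to paragraphs (f)–(g): (f) is triggered — the compliance score is 76 points, below the 82 points limit. (g), which would lift (f), is inapplicable — there is no Provisional Certificate in force. (b) is therefore removed.
All of (c)'s requirements are met (the reference index is 238, meeting the 220 threshold; the baseline figure is 300, below the 400 limit; a current Annual Exemption Letter is held). Applying paragraphs (h)–(m): (h) is engaged (a current Schedule A Exemption Letter is held), but is displaced by (i): (i) operates against (h): a current Annual Certificate is held. (j) would limit (i) — a current Class 1 Registration is held — but (k) sets (j) aside: (k) operates — the jarred condiments contain meat. (l), which would lift (k), is not triggered — the registered capacity is 820 units, not below 810 units. (c) remains available.
All of (d)'s requirements are met (the jarred condiments are home-kitchen produced; all sales are at a certified farmers' market). But applying paragraph (n): (n) is triggered — a current General Certificate is held. So (d) is unavailable.

No — exception (c) applies; Esme is not required to hold a vendor licence.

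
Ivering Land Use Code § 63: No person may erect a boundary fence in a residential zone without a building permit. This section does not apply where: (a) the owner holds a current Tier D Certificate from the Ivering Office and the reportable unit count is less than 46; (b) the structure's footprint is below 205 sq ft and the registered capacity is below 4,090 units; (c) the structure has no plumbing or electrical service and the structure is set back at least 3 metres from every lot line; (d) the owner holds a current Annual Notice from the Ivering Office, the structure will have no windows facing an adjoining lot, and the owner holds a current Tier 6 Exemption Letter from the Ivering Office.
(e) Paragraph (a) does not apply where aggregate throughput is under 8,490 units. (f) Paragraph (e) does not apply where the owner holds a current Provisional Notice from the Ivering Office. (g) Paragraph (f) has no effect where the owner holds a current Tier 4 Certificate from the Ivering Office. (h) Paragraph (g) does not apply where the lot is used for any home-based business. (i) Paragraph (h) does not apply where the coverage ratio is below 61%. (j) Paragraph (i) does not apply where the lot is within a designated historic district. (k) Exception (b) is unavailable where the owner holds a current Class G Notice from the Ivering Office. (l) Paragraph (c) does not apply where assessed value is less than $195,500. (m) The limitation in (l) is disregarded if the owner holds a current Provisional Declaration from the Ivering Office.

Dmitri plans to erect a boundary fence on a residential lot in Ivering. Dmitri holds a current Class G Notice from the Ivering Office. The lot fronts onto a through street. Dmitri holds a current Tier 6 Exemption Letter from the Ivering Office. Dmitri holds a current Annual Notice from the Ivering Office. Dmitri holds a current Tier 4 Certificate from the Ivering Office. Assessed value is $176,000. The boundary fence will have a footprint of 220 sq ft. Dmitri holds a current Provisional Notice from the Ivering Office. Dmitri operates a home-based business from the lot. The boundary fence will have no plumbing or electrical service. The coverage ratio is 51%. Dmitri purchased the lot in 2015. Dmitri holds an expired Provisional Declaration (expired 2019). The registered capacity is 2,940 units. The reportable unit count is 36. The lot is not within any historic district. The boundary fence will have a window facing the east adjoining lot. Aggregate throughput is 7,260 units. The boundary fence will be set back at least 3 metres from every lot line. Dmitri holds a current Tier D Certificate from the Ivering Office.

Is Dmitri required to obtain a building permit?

Exception (a): a current Tier D Certificate is held; the reportable unit count is 36, less than the 46 limit — every condition holds. But: (e) applies — aggregate throughput is 7,260 units, under the 8,490 units limit. (f) operates (a current Provisional Notice is held), but is set aside by (g): (g) operates against (f): a current Tier 4 Certificate is held. (h) would limit (g) — a home-based business operates on the lot — but (i) sets (h) aside: (i) operates against (h): the coverage ratio is 51%, below the 61% limit. (j) is not triggered (the lot is not in a historic district), so (i) stands. Exception (a) does not apply.
Exception (b) does not apply: the structure's footprint is 220 sq ft, not below 205 sq ft.
Exception (c): there is no plumbing or electrical service; the setback is at least 3 m on every side — every condition holds. But: (l) operates against (c): assessed value is $176,000, less than the $195,500 limit. (m), which would lift (l), is not engaged — the Provisional Declaration is not current. Exception (c) does not apply.
Exception (d) fails — a window faces an adjoining lot.
No exception is made out. Dmitri falls within the general rule.

Yes — Dmitri must obtain a building permit.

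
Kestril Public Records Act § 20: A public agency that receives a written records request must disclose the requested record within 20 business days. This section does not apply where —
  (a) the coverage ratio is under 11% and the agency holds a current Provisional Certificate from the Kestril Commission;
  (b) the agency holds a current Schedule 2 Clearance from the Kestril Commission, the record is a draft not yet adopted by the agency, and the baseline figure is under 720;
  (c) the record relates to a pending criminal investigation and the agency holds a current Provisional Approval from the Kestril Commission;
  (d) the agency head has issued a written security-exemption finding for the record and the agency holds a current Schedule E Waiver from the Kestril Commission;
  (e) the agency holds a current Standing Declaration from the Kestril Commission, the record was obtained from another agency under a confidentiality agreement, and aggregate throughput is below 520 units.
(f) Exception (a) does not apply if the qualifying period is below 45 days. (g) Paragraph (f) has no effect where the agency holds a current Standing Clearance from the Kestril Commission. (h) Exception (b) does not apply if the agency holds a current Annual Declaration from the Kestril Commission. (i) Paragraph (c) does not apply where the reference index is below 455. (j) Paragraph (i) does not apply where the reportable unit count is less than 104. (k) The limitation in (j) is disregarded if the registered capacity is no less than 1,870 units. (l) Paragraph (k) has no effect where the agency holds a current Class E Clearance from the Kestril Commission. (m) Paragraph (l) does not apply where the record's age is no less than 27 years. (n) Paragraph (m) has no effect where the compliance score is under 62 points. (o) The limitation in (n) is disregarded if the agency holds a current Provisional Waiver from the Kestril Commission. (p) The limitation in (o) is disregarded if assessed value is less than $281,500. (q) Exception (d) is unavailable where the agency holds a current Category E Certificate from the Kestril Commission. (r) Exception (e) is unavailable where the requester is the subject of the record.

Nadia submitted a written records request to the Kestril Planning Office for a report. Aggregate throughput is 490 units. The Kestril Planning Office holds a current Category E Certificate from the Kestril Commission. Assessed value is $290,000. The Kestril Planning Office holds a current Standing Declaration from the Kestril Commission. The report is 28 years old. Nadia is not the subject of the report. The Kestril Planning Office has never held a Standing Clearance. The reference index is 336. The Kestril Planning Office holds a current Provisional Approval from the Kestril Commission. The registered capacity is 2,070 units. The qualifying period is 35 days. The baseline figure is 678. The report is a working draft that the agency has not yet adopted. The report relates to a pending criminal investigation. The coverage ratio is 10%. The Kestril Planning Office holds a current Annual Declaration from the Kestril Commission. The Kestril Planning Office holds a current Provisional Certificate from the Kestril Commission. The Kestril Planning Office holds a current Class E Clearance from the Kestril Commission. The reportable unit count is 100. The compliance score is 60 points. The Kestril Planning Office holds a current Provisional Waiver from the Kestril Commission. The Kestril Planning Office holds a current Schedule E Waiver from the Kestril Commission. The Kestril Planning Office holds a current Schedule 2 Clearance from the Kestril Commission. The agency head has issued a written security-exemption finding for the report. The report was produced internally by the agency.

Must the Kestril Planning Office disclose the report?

Exception (a) is satisfied on its face — the coverage ratio is 10%, under the 11% limit; a current Provisional Certificate is held. Turning to paragraphs (f)–(g): (f) operates against (a): the qualifying period is 35 days, below the 45 days limit. (g), which would lift (f), is inapplicable — no current Standing Clearance is held. Exception (a) does not apply.
Exception (b) is satisfied on its face — a current Schedule 2 Clearance is held; the report is an unadopted draft; the baseline figure is 678, under the 720 limit. Turning to paragraph (h): (h) operates against (b): a current Annual Declaration is held. Exception (b) does not apply.
Exception (c): the report relates to a pending investigation; a current Provisional Approval is held — every condition holds. But: (i) operates against (c): the reference index is 336, below the 455 limit. (j) is engaged (the reportable unit count is 100, less than the 104 limit), but is displaced by (k): (k) operates against (j): the registered capacity is 2,070 units, meeting the 1,870 units threshold. (l) is triggered (a current Class E Clearance is held), but is displaced by (m): (m) operates — the record's age is 28 years, meeting the 27 years threshold. (n) would limit (m) — the compliance score is 60 points, under the 62 points limit — but (o) sets (n) aside: (o) operates against (n): a current Provisional Waiver is held. (p), which would lift (o), is not triggered — assessed value is $290,000, not less than $281,500. (c) is therefore removed.
Exception (d)'s conditions are all satisfied: a written security-exemption finding has been issued; a current Schedule E Waiver is held. Turning to paragraph (q): (q) is engaged — a current Category E Certificate is held. So (d) is unavailable.
Exception (e) requires that the record was obtained from another agency under a confidentiality agreement; but the report was produced internally, so (e) is unavailable.
No exception applies. The general rule governs.

Yes — the Kestril Planning Office must disclose the report.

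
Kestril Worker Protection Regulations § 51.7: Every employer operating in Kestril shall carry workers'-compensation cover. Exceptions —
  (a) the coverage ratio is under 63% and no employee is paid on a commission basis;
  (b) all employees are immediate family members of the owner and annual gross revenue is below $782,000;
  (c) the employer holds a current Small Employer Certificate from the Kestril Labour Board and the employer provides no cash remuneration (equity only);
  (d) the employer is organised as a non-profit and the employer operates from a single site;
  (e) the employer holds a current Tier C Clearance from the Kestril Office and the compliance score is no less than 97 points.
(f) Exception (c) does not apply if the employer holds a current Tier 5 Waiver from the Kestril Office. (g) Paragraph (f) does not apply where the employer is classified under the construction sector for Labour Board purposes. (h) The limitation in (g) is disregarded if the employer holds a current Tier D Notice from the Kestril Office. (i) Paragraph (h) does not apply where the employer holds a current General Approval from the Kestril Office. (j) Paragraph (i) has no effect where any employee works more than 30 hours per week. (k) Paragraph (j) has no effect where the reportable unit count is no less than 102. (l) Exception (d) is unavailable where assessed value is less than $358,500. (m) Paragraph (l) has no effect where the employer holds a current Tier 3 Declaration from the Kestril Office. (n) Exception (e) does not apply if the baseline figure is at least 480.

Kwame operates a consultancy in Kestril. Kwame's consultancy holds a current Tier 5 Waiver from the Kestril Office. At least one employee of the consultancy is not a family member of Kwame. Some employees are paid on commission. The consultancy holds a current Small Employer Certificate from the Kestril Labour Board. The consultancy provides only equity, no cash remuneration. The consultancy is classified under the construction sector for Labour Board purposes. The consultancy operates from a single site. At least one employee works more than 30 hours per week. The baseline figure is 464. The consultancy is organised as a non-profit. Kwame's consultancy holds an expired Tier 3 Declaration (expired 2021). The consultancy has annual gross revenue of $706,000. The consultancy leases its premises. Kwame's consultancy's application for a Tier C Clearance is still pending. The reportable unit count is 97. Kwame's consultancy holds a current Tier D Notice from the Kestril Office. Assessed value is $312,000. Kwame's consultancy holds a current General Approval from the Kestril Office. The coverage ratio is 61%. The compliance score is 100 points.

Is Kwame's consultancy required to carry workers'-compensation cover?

Exception (a) does not apply: some employees are paid on commission.
Exception (b) fails — at least one employee is not a family member.
All of (c)'s requirements are met (a current Small Employer Certificate is held; remuneration is equity-only). But: (f) operates against (c): a current Tier 5 Waiver is held. (g) would limit (f) — the consultancy is classified under the construction sector — but (h) sets (g) aside: (h) applies — a current Tier D Notice is held. (i) is triggered (a current General Approval is held), but is set aside by (j): (j) operates against (i): at least one employee exceeds 30 hours/week. (k), which would lift (j), is not engaged — the reportable unit count is 97, short of 102. (c) is therefore removed.
All of (d)'s requirements are met (the employer is a non-profit; the employer operates from a single site). But applying paragraphs (l)–(m): (l) applies — assessed value is $312,000, less than the $358,500 limit. (m), which would lift (l), does not operate here — the Tier 3 Declaration is not current. So (d) is unavailable.
Exception (e) does not apply: no current Tier C Clearance is held.
No exception is made out. Kwame's consultancy falls within the general rule.

Yes — Kwame's consultancy must carry workers'-compensation cover.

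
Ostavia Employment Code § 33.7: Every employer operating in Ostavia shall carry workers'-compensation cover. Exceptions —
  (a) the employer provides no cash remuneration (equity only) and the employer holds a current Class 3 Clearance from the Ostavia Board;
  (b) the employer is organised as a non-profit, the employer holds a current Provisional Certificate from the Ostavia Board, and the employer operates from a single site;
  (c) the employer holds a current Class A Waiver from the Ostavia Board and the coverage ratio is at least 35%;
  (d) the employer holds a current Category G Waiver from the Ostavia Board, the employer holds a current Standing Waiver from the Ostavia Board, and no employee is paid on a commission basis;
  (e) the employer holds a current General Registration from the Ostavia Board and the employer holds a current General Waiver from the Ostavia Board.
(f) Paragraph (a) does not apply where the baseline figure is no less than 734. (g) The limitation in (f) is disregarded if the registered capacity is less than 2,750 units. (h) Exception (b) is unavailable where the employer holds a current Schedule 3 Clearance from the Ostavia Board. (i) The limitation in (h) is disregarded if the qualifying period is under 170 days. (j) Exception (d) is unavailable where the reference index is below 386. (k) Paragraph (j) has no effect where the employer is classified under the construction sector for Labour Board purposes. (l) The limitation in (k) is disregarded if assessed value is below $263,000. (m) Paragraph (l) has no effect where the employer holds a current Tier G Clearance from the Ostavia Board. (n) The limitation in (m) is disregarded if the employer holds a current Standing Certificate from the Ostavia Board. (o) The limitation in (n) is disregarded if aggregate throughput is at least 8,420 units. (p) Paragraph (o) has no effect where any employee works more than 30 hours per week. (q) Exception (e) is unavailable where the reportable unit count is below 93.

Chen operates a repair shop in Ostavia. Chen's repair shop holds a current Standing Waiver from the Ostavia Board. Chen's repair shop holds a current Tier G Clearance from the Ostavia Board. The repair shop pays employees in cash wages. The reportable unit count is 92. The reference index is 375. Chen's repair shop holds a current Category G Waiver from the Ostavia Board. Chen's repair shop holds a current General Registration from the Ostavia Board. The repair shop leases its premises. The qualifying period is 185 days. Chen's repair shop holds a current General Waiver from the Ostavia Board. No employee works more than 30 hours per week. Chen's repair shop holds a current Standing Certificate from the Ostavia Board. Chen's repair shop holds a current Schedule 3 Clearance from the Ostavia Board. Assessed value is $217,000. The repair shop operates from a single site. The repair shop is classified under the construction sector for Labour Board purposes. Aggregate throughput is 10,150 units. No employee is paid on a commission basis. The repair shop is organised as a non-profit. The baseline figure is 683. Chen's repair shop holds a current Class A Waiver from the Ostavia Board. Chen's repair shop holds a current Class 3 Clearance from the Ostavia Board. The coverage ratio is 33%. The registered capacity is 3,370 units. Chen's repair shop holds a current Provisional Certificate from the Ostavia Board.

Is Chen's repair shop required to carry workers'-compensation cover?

Exception (a) fails — employees are paid cash wages.
Exception (b) is satisfied on its face — the employer is a non-profit; a current Provisional Certificate is held; the employer operates from a single site. Turning to paragraphs (h)–(i): (h) operates against (b): a current Schedule 3 Clearance is held. (i), which would lift (h), does not operate here — the qualifying period is 185 days, not under 170 days. So (b) is unavailable.
Exception (c) requires that the coverage ratio is at least 35%; but the coverage ratio is 33%, short of 35%, so (c) is unavailable.
Exception (d) is satisfied on its face — a current Category G Waiver is held; a current Standing Waiver is held; no employee is paid on commission. As to paragraphs (j)–(p): (j) is triggered (the reference index is 375, below the 386 limit), but yields to (k): (k) operates — the repair shop is classified under the construction sector. (l) would limit (k) — assessed value is $217,000, below the $263,000 limit — but (m) sets (l) aside: (m) operates against (l): a current Tier G Clearance is held. (n) would limit (m) — a current Standing Certificate is held — but (o) sets (n) aside: (o) operates against (n): aggregate throughput is 10,150 units, meeting the 8,420 units threshold. (p), which would lift (o), is not engaged — no employee exceeds 30 hours/week. (d) remains available.
Exception (e)'s conditions are all satisfied: a current General Registration is held; a current General Waiver is held. Turning to paragraph (q): (q) operates against (e): the reportable unit count is 92, below the 93 limit. (e) is therefore removed.

No — exception (d) applies; Chen's repair shop is not required to carry workers'-compensation cover.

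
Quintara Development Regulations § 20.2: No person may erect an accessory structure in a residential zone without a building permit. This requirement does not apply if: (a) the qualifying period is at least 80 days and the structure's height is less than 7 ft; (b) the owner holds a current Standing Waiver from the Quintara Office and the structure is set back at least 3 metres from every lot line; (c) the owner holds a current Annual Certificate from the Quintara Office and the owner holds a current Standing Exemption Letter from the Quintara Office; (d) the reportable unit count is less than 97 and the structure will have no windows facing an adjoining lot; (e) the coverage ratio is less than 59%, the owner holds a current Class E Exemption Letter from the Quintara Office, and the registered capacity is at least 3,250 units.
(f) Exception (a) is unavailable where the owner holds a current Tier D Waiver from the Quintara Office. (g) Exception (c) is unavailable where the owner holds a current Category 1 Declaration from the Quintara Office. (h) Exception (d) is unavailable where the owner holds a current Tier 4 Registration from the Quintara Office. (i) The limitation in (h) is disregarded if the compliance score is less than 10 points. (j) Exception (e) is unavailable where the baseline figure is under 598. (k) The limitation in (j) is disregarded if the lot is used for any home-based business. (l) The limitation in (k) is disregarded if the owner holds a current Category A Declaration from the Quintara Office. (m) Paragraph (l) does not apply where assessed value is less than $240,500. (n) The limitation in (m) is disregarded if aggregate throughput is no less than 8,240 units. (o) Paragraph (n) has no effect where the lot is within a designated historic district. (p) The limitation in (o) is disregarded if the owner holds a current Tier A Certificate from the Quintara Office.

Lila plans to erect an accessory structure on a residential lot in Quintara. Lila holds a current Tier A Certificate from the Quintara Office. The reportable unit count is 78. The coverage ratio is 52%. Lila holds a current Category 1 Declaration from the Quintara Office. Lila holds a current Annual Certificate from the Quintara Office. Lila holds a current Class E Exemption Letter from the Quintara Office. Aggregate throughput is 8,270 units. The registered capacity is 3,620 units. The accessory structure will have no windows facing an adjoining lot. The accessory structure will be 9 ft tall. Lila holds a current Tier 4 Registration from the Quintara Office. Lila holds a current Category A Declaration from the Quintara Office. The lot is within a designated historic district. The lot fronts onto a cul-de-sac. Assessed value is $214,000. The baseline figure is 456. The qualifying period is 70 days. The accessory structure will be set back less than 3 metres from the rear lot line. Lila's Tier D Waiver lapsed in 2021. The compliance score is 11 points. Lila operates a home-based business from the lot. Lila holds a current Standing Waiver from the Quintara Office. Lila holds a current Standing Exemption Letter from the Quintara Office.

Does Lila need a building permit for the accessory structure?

Yes — Lila must obtain a building permit.

Exception (a) requires that the qualifying period is at least 80 days; but the qualifying period is 70 days, short of 80 days, so (a) is unavailable.
Exception (b) does not apply: the rear setback is under 3 m.
All of (c)'s requirements are met (a current Annual Certificate is held; a current Standing Exemption Letter is held). But: (g) operates — a current Category 1 Declaration is held. Exception (c) does not apply.
Exception (d) is satisfied on its face — the reportable unit count is 78, less than the 97 limit; no windows face an adjoining lot. But: (h) operates against (d): a current Tier 4 Registration is held. (i) is not triggered (the compliance score is 11 points, not less than 10 points), so (h) stands. So (d) is unavailable.
Exception (e)'s conditions are all satisfied: the coverage ratio is 52%, less than the 59% limit; a current Class E Exemption Letter is held; the registered capacity is 3,620 units, meeting the 3,250 units threshold. Turning to paragraphs (j)–(p): (j) is triggered — the baseline figure is 456, under the 598 limit. (k) would limit (j) — a home-based business operates on the lot — but (l) sets (k) aside: (l) operates against (k): a current Category A Declaration is held. (m) would limit (l) — assessed value is $214,000, less than the $240,500 limit — but (n) sets (m) aside: (n) is triggered — aggregate throughput is 8,270 units, meeting the 8,240 units threshold. (o) would limit (n) — the lot is in a historic district — but (p) sets (o) aside: (p) is triggered — a current Tier A Certificate is held. Exception (e) does not apply.
No exception displaces § 20.2.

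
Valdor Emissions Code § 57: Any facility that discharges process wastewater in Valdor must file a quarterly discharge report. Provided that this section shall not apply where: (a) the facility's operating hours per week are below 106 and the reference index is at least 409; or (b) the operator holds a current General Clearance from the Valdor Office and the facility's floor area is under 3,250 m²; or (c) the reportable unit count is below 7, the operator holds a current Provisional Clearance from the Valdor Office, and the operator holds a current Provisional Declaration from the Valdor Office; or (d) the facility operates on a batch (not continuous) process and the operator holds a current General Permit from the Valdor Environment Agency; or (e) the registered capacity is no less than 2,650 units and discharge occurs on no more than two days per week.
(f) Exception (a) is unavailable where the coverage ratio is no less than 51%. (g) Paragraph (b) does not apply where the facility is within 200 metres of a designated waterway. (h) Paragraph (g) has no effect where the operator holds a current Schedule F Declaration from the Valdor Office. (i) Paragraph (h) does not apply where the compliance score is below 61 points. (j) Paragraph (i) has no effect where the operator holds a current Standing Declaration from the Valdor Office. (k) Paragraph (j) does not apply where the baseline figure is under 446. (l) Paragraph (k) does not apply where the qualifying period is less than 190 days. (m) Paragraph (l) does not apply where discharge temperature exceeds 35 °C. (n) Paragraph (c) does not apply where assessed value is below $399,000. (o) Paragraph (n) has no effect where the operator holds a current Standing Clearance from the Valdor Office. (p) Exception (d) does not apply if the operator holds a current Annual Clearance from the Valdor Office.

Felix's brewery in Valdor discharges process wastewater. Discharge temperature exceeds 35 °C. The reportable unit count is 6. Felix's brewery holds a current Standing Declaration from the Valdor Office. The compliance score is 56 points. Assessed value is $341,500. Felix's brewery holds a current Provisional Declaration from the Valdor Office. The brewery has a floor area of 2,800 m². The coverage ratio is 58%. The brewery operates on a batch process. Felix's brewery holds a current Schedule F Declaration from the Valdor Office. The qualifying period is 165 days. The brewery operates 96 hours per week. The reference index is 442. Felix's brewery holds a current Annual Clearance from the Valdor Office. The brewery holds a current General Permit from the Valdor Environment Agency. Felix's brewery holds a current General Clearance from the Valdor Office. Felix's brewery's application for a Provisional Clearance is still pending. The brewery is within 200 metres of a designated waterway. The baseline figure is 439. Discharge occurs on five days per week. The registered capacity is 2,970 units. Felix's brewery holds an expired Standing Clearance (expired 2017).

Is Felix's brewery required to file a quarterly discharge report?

Yes — Felix's brewery must file a quarterly discharge report.

Exception (a) is satisfied on its face — the facility's operating hours per week are 96, below the 106 limit; the reference index is 442, meeting the 409 threshold. Turning to paragraph (f): (f) operates — the coverage ratio is 58%, meeting the 51% threshold. Exception (a) does not apply.
Exception (b): a current General Clearance is held; the facility's floor area is 2,800 m², under the 3,250 m² limit — every condition holds. Turning to paragraphs (g)–(m): (g) operates against (b): the brewery is within 200 m of a designated waterway. (h) is engaged (a current Schedule F Declaration is held), but is overridden by (i): (i) applies — the compliance score is 56 points, below the 61 points limit. (j) applies (a current Standing Declaration is held), but yields to (k): (k) operates against (j): the baseline figure is 439, under the 446 limit. (l) would limit (k) — the qualifying period is 165 days, less than the 190 days limit — but (m) sets (l) aside: (m) operates against (l): discharge temperature exceeds 35 °C. (b) is therefore removed.
Exception (c) does not apply: no current Provisional Clearance is held.
Exception (d) is satisfied on its face — the facility operates on a batch process; a current General Permit is held. But: (p) operates — a current Annual Clearance is held. (d) is therefore removed.
Exception (e) fails — discharge occurs on five days per week.
None of the exceptions is available; § 57 applies in full.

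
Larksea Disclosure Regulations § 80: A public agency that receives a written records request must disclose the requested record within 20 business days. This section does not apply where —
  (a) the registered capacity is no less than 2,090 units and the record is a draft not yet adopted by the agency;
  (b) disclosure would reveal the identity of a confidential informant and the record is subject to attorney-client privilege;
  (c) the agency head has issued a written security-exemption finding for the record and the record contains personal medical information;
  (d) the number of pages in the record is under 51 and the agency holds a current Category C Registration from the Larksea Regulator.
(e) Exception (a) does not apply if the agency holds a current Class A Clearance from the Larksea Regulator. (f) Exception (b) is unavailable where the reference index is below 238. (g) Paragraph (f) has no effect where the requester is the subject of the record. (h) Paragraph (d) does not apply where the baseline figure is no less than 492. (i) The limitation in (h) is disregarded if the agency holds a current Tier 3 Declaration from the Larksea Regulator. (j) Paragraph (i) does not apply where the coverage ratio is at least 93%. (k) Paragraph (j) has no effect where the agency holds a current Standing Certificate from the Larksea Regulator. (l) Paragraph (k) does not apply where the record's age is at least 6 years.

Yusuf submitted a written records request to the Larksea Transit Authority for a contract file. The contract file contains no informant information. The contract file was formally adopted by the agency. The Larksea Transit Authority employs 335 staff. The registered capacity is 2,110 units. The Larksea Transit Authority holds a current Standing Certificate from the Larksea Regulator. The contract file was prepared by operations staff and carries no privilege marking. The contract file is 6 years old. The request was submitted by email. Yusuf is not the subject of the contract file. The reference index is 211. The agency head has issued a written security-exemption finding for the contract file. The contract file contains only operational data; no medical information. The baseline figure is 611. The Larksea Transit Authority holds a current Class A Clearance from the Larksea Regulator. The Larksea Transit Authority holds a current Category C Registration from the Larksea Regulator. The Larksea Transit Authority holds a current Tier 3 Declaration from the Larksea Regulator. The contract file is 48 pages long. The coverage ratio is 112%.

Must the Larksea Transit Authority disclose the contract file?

Yes — the Larksea Transit Authority must disclose the contract file.

Exception (a) requires that the record is a draft not yet adopted by the agency; but the contract file has been formally adopted, so (a) is unavailable.
Exception (b) requires that disclosure would reveal the identity of a confidential informant; but the contract file contains no informant information, so (b) is unavailable.
Exception (c) does not apply: the contract file contains only operational data.
Exception (d): the number of pages in the record is 48, under the 51 limit; a current Category C Registration is held — every condition holds. Turning to paragraphs (h)–(l): (h) is triggered — the baseline figure is 611, meeting the 492 threshold. (i) would limit (h) — a current Tier 3 Declaration is held — but (j) sets (i) aside: (j) operates against (i): the coverage ratio is 112%, meeting the 93% threshold. (k) is triggered (a current Standing Certificate is held), but yields to (l): (l) is triggered — the record's age is 6 years, meeting the 6 years threshold. Exception (d) does not apply.
Every exception is unavailable, so the rule governs.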